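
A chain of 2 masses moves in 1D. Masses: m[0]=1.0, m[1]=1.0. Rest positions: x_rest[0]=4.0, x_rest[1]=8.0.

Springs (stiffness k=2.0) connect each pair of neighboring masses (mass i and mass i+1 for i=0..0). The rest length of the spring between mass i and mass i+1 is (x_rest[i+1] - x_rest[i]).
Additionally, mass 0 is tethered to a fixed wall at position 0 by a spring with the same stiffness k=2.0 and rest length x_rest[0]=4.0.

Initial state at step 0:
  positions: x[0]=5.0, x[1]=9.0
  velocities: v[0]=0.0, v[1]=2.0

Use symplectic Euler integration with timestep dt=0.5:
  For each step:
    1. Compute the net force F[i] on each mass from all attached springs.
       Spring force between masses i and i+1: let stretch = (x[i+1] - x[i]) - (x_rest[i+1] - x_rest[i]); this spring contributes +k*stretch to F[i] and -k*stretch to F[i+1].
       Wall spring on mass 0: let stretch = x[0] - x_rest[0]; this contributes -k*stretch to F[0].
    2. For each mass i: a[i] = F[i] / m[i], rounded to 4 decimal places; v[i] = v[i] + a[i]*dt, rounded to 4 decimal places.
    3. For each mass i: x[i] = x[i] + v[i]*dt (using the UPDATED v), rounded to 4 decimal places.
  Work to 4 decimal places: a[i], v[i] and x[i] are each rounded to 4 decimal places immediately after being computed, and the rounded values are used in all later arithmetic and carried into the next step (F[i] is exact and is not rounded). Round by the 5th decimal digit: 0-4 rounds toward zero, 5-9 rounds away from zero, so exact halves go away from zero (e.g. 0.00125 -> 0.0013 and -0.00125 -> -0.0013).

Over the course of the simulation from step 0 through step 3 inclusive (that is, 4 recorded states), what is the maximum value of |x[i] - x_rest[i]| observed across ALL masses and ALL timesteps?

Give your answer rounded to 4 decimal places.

Answer: 2.2500

Derivation:
Step 0: x=[5.0000 9.0000] v=[0.0000 2.0000]
Step 1: x=[4.5000 10.0000] v=[-1.0000 2.0000]
Step 2: x=[4.5000 10.2500] v=[0.0000 0.5000]
Step 3: x=[5.1250 9.6250] v=[1.2500 -1.2500]
Max displacement = 2.2500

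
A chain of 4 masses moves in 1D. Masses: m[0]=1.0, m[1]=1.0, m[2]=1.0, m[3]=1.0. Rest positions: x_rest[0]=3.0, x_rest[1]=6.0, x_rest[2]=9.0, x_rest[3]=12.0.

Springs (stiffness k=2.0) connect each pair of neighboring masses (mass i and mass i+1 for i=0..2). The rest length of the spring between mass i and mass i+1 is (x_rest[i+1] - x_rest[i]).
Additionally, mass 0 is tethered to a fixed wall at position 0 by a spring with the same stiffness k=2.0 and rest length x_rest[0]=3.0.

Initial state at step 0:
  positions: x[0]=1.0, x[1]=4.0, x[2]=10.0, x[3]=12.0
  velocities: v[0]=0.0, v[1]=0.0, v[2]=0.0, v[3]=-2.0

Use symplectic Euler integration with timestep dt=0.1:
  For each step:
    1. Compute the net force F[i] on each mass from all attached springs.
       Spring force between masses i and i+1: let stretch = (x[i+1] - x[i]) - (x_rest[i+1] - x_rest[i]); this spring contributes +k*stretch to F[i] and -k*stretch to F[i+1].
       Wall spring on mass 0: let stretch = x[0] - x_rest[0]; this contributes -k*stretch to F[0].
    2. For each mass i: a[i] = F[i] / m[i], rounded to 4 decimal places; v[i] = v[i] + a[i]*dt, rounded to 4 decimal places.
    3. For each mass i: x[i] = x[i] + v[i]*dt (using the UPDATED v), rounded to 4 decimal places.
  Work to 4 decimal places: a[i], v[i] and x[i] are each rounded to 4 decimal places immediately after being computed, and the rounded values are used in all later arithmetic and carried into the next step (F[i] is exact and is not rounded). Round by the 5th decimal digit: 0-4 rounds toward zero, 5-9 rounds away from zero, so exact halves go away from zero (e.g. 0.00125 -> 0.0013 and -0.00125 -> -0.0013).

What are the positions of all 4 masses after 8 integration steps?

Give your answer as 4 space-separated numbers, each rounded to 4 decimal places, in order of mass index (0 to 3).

Step 0: x=[1.0000 4.0000 10.0000 12.0000] v=[0.0000 0.0000 0.0000 -2.0000]
Step 1: x=[1.0400 4.0600 9.9200 11.8200] v=[0.4000 0.6000 -0.8000 -1.8000]
Step 2: x=[1.1196 4.1768 9.7608 11.6620] v=[0.7960 1.1680 -1.5920 -1.5800]
Step 3: x=[1.2380 4.3441 9.5279 11.5260] v=[1.1835 1.6734 -2.3286 -1.3602]
Step 4: x=[1.3937 4.5530 9.2313 11.4100] v=[1.5571 2.0889 -2.9657 -1.1598]
Step 5: x=[1.5847 4.7923 8.8847 11.3105] v=[1.9102 2.3927 -3.4656 -0.9955]
Step 6: x=[1.8082 5.0493 8.5048 11.2224] v=[2.2348 2.5697 -3.7989 -0.8807]
Step 7: x=[2.0603 5.3106 8.1102 11.1400] v=[2.5214 2.6126 -3.9465 -0.8242]
Step 8: x=[2.3362 5.5629 7.7202 11.0570] v=[2.7594 2.5225 -3.9005 -0.8302]

Answer: 2.3362 5.5629 7.7202 11.0570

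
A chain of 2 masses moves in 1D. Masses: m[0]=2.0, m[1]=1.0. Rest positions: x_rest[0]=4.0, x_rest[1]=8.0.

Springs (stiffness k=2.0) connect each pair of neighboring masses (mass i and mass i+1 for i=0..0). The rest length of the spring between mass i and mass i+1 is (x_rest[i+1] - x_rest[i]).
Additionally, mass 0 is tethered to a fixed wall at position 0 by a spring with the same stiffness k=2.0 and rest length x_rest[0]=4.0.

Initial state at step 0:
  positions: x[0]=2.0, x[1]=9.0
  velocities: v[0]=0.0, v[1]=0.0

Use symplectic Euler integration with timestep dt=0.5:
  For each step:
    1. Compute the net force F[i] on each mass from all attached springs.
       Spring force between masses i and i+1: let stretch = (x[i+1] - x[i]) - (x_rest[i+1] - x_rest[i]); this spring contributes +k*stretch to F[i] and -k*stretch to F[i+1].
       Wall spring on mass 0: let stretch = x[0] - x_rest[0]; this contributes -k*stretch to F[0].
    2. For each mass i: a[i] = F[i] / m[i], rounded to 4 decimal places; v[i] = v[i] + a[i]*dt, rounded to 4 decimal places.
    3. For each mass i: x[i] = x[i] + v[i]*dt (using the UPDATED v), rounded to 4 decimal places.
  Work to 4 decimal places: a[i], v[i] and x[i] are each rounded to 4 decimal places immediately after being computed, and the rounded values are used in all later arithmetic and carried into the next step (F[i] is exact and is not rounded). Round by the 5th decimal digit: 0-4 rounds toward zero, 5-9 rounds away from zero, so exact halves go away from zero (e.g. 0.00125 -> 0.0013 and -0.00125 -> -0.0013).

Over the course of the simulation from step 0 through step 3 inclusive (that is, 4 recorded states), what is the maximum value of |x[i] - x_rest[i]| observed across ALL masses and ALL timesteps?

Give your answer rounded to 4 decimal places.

Step 0: x=[2.0000 9.0000] v=[0.0000 0.0000]
Step 1: x=[3.2500 7.5000] v=[2.5000 -3.0000]
Step 2: x=[4.7500 5.8750] v=[3.0000 -3.2500]
Step 3: x=[5.3438 5.6875] v=[1.1875 -0.3750]
Max displacement = 2.3125

Answer: 2.3125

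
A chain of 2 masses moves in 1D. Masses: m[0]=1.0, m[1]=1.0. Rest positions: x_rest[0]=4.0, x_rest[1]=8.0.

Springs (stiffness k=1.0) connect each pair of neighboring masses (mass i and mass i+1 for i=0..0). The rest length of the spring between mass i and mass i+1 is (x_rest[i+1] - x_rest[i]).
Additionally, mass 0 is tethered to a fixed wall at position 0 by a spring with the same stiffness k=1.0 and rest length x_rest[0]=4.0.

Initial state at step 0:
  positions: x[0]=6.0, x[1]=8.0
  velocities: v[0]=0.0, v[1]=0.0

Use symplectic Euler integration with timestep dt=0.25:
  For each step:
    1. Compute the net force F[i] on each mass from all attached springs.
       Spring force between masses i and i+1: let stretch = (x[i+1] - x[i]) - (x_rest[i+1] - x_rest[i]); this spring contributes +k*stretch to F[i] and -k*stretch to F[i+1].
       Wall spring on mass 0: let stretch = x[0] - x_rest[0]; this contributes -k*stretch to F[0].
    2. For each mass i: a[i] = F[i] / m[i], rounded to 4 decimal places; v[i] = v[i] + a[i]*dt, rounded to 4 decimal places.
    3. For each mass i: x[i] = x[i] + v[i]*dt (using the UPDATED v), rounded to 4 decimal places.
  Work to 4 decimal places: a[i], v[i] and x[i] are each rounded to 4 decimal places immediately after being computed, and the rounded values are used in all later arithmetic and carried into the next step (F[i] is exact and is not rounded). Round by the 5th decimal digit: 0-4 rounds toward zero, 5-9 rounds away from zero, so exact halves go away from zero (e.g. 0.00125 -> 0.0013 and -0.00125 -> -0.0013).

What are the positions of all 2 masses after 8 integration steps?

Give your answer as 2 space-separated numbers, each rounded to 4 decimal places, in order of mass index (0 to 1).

Step 0: x=[6.0000 8.0000] v=[0.0000 0.0000]
Step 1: x=[5.7500 8.1250] v=[-1.0000 0.5000]
Step 2: x=[5.2891 8.3516] v=[-1.8438 0.9063]
Step 3: x=[4.6890 8.6368] v=[-2.4005 1.1407]
Step 4: x=[4.0426 8.9253] v=[-2.5858 1.1538]
Step 5: x=[3.4487 9.1586] v=[-2.3758 0.9331]
Step 6: x=[2.9961 9.2850] v=[-1.8105 0.5056]
Step 7: x=[2.7493 9.2684] v=[-0.9873 -0.0666]
Step 8: x=[2.7381 9.0943] v=[-0.0449 -0.6964]

Answer: 2.7381 9.0943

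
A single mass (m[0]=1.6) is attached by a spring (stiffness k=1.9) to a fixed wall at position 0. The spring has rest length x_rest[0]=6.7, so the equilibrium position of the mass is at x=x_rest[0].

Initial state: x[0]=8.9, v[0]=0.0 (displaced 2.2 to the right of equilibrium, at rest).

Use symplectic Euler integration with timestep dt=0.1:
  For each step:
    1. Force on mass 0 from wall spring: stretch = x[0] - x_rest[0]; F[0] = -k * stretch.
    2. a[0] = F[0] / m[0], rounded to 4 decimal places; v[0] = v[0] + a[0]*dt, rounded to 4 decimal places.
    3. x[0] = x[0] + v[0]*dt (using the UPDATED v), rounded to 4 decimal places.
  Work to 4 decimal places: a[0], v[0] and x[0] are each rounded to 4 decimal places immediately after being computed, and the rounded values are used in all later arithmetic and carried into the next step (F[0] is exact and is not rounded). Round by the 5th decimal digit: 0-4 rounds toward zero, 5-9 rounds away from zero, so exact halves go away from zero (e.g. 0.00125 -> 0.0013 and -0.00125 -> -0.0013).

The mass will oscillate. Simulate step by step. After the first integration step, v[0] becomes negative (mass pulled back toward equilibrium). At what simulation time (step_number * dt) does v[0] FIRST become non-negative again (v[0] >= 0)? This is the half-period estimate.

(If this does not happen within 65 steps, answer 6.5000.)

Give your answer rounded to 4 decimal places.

Answer: 2.9000

Derivation:
Step 0: x=[8.9000] v=[0.0000]
Step 1: x=[8.8739] v=[-0.2613]
Step 2: x=[8.8220] v=[-0.5195]
Step 3: x=[8.7449] v=[-0.7715]
Step 4: x=[8.6435] v=[-1.0143]
Step 5: x=[8.5190] v=[-1.2451]
Step 6: x=[8.3729] v=[-1.4611]
Step 7: x=[8.2069] v=[-1.6598]
Step 8: x=[8.0230] v=[-1.8387]
Step 9: x=[7.8234] v=[-1.9958]
Step 10: x=[7.6105] v=[-2.1292]
Step 11: x=[7.3868] v=[-2.2373]
Step 12: x=[7.1549] v=[-2.3189]
Step 13: x=[6.9176] v=[-2.3729]
Step 14: x=[6.6777] v=[-2.3987]
Step 15: x=[6.4381] v=[-2.3961]
Step 16: x=[6.2016] v=[-2.3650]
Step 17: x=[5.9710] v=[-2.3058]
Step 18: x=[5.7491] v=[-2.2192]
Step 19: x=[5.5385] v=[-2.1063]
Step 20: x=[5.3417] v=[-1.9684]
Step 21: x=[5.1610] v=[-1.8071]
Step 22: x=[4.9986] v=[-1.6243]
Step 23: x=[4.8564] v=[-1.4223]
Step 24: x=[4.7361] v=[-1.2034]
Step 25: x=[4.6391] v=[-0.9702]
Step 26: x=[4.5666] v=[-0.7255]
Step 27: x=[4.5194] v=[-0.4722]
Step 28: x=[4.4981] v=[-0.2133]
Step 29: x=[4.5029] v=[0.0482]
First v>=0 after going negative at step 29, time=2.9000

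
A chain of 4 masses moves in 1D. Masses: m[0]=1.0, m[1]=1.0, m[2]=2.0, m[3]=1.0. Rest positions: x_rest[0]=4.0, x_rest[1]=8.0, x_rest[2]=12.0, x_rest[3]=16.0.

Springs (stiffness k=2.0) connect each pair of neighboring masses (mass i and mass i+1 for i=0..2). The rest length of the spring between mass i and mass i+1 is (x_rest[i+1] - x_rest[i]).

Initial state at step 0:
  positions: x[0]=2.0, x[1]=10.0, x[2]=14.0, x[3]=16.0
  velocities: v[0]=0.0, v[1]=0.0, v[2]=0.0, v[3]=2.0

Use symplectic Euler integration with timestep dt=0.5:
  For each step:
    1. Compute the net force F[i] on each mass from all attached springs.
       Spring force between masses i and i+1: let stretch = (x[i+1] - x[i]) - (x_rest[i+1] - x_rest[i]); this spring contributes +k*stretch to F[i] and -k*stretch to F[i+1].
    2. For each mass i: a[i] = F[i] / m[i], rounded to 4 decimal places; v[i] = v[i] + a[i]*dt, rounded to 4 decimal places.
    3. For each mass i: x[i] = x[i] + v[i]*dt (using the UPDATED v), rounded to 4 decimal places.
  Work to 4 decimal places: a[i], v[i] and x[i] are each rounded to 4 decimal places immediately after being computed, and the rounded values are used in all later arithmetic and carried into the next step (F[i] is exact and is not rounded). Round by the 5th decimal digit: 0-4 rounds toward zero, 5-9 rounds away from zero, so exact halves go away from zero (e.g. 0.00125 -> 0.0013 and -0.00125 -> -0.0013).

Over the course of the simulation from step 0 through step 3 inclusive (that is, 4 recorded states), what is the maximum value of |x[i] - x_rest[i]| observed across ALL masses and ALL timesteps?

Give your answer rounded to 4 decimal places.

Step 0: x=[2.0000 10.0000 14.0000 16.0000] v=[0.0000 0.0000 0.0000 2.0000]
Step 1: x=[4.0000 8.0000 13.5000 18.0000] v=[4.0000 -4.0000 -1.0000 4.0000]
Step 2: x=[6.0000 6.7500 12.7500 19.7500] v=[4.0000 -2.5000 -1.5000 3.5000]
Step 3: x=[6.3750 8.1250 12.2500 20.0000] v=[0.7500 2.7500 -1.0000 0.5000]
Max displacement = 4.0000

Answer: 4.0000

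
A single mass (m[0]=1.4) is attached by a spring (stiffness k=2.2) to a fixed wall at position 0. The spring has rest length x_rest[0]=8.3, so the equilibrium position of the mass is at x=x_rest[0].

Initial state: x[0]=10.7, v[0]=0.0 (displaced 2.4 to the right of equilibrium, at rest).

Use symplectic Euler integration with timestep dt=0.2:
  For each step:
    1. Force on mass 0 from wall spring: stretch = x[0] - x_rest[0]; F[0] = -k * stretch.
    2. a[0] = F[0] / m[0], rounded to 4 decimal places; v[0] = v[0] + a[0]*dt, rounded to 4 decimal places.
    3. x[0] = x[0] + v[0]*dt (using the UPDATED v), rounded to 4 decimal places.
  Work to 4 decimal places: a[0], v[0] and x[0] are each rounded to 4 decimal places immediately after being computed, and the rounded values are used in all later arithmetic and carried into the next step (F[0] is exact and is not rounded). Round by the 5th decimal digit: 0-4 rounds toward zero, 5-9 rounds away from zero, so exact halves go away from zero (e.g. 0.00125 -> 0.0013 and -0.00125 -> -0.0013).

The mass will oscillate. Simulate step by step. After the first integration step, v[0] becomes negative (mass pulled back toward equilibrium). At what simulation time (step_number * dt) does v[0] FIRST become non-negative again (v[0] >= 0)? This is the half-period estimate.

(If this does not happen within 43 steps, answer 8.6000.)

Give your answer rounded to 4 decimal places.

Step 0: x=[10.7000] v=[0.0000]
Step 1: x=[10.5491] v=[-0.7543]
Step 2: x=[10.2569] v=[-1.4612]
Step 3: x=[9.8417] v=[-2.0762]
Step 4: x=[9.3296] v=[-2.5607]
Step 5: x=[8.7527] v=[-2.8843]
Step 6: x=[8.1474] v=[-3.0266]
Step 7: x=[7.5517] v=[-2.9786]
Step 8: x=[7.0030] v=[-2.7434]
Step 9: x=[6.5358] v=[-2.3358]
Step 10: x=[6.1795] v=[-1.7813]
Step 11: x=[5.9565] v=[-1.1149]
Step 12: x=[5.8808] v=[-0.3784]
Step 13: x=[5.9572] v=[0.3819]
First v>=0 after going negative at step 13, time=2.6000

Answer: 2.6000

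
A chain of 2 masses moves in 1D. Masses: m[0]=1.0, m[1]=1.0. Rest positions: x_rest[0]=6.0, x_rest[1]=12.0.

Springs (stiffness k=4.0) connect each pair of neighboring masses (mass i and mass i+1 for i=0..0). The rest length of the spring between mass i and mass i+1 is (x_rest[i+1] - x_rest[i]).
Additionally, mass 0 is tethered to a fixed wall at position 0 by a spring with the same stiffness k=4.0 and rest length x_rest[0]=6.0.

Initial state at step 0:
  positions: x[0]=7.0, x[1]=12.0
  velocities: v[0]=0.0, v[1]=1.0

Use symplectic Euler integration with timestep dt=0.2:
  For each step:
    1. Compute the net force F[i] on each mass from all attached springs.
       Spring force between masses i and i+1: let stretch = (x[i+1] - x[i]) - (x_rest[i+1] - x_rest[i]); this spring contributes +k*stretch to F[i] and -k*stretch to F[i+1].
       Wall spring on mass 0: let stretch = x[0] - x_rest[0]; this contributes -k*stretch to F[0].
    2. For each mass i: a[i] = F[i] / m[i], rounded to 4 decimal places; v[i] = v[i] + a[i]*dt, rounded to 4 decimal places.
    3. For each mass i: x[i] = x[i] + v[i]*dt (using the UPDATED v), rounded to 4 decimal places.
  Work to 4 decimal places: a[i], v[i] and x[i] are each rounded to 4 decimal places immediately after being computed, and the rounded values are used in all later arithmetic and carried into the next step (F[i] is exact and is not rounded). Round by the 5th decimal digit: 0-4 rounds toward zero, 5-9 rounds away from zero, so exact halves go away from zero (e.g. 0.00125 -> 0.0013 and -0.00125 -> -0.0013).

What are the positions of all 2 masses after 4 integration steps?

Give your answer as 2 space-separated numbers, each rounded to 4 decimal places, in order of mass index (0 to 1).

Answer: 5.6040 13.2009

Derivation:
Step 0: x=[7.0000 12.0000] v=[0.0000 1.0000]
Step 1: x=[6.6800 12.3600] v=[-1.6000 1.8000]
Step 2: x=[6.2000 12.7712] v=[-2.4000 2.0560]
Step 3: x=[5.7794 13.0910] v=[-2.1030 1.5990]
Step 4: x=[5.6040 13.2009] v=[-0.8772 0.5497]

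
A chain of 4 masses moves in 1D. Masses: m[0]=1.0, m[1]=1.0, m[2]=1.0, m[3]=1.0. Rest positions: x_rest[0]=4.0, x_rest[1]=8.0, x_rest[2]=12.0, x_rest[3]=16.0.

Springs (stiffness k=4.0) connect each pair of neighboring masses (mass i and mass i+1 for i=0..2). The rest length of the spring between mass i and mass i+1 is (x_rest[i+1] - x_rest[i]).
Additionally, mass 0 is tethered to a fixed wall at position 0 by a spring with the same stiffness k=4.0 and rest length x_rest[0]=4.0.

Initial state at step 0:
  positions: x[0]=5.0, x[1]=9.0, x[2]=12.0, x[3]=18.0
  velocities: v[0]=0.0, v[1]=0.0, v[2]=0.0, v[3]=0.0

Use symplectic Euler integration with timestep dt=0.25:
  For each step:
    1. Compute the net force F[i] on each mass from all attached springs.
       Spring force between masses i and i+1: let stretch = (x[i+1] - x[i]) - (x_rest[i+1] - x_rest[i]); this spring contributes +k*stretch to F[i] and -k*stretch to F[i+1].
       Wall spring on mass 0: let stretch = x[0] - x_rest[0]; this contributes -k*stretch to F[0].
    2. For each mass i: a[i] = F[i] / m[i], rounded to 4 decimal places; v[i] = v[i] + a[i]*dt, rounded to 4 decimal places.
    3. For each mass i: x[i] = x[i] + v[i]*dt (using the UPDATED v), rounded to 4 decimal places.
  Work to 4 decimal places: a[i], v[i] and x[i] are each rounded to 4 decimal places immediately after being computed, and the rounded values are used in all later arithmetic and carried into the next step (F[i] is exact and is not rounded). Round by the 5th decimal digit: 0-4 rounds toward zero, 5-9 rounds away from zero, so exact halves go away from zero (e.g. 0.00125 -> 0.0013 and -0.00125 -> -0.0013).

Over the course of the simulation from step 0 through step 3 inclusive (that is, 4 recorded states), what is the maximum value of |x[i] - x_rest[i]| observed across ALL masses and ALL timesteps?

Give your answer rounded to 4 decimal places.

Answer: 2.1094

Derivation:
Step 0: x=[5.0000 9.0000 12.0000 18.0000] v=[0.0000 0.0000 0.0000 0.0000]
Step 1: x=[4.7500 8.7500 12.7500 17.5000] v=[-1.0000 -1.0000 3.0000 -2.0000]
Step 2: x=[4.3125 8.5000 13.6875 16.8125] v=[-1.7500 -1.0000 3.7500 -2.7500]
Step 3: x=[3.8438 8.5000 14.1094 16.3438] v=[-1.8750 0.0000 1.6875 -1.8750]
Max displacement = 2.1094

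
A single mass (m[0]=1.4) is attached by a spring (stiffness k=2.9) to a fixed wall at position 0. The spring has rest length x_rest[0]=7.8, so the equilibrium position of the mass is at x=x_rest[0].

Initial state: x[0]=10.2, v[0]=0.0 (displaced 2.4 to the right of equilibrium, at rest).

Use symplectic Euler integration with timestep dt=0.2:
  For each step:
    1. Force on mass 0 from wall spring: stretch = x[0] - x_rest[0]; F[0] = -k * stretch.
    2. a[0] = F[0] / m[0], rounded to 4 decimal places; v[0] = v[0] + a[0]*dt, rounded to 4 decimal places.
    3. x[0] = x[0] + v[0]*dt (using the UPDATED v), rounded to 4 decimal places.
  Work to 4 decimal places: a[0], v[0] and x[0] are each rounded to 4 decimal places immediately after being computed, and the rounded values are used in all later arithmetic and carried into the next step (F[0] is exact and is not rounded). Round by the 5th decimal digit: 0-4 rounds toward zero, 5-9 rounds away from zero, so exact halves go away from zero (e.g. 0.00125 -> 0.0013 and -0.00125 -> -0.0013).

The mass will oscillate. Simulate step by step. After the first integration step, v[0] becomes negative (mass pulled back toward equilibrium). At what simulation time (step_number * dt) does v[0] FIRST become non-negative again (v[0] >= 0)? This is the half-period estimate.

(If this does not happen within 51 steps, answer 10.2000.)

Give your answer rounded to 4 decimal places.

Answer: 2.2000

Derivation:
Step 0: x=[10.2000] v=[0.0000]
Step 1: x=[10.0011] v=[-0.9943]
Step 2: x=[9.6199] v=[-1.9062]
Step 3: x=[9.0879] v=[-2.6602]
Step 4: x=[8.4491] v=[-3.1938]
Step 5: x=[7.7566] v=[-3.4627]
Step 6: x=[7.0677] v=[-3.4447]
Step 7: x=[6.4394] v=[-3.1413]
Step 8: x=[5.9239] v=[-2.5776]
Step 9: x=[5.5638] v=[-1.8004]
Step 10: x=[5.3890] v=[-0.8740]
Step 11: x=[5.4140] v=[0.1248]
First v>=0 after going negative at step 11, time=2.2000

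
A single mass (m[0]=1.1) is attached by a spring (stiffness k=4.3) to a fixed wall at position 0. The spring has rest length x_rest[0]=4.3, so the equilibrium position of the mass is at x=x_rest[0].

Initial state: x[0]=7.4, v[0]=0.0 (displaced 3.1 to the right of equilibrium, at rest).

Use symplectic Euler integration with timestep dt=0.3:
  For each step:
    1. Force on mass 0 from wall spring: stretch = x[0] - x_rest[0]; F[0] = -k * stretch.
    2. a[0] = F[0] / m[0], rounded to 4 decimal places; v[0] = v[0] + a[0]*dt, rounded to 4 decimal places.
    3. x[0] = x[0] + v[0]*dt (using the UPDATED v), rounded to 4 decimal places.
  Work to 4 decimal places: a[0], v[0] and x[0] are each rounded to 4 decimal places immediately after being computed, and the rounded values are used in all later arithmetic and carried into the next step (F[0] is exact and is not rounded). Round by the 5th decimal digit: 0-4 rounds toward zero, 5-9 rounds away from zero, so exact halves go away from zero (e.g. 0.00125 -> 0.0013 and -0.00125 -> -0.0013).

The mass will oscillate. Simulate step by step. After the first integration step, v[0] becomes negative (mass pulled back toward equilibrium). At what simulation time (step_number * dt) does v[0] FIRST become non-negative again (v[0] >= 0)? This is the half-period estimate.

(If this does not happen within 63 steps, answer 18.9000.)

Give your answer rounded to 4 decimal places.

Answer: 1.8000

Derivation:
Step 0: x=[7.4000] v=[0.0000]
Step 1: x=[6.3094] v=[-3.6355]
Step 2: x=[4.5118] v=[-5.9920]
Step 3: x=[2.6397] v=[-6.2404]
Step 4: x=[1.3517] v=[-4.2933]
Step 5: x=[1.1010] v=[-0.8357]
Step 6: x=[1.9758] v=[2.9159]
First v>=0 after going negative at step 6, time=1.8000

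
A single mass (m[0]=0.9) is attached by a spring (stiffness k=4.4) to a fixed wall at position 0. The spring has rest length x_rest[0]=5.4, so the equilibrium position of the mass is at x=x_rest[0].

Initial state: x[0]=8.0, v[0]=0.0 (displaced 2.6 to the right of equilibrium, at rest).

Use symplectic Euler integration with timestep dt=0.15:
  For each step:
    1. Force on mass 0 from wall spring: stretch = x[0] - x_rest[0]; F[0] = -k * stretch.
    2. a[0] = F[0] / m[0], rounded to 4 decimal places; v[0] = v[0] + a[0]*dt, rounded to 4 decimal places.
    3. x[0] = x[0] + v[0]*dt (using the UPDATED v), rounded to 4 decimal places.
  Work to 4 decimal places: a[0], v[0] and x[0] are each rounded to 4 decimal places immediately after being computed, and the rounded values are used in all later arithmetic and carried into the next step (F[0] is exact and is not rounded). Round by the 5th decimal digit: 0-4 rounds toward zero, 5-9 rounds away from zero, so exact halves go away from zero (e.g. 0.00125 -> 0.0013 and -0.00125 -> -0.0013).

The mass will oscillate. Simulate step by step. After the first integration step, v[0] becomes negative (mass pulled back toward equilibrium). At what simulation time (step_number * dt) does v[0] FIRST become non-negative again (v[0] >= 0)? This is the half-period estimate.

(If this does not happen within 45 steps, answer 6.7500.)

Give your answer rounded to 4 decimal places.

Answer: 1.5000

Derivation:
Step 0: x=[8.0000] v=[0.0000]
Step 1: x=[7.7140] v=[-1.9067]
Step 2: x=[7.1735] v=[-3.6036]
Step 3: x=[6.4379] v=[-4.9042]
Step 4: x=[5.5881] v=[-5.6653]
Step 5: x=[4.7176] v=[-5.8032]
Step 6: x=[3.9222] v=[-5.3028]
Step 7: x=[3.2893] v=[-4.2191]
Step 8: x=[2.8886] v=[-2.6713]
Step 9: x=[2.7642] v=[-0.8296]
Step 10: x=[2.9297] v=[1.1033]
First v>=0 after going negative at step 10, time=1.5000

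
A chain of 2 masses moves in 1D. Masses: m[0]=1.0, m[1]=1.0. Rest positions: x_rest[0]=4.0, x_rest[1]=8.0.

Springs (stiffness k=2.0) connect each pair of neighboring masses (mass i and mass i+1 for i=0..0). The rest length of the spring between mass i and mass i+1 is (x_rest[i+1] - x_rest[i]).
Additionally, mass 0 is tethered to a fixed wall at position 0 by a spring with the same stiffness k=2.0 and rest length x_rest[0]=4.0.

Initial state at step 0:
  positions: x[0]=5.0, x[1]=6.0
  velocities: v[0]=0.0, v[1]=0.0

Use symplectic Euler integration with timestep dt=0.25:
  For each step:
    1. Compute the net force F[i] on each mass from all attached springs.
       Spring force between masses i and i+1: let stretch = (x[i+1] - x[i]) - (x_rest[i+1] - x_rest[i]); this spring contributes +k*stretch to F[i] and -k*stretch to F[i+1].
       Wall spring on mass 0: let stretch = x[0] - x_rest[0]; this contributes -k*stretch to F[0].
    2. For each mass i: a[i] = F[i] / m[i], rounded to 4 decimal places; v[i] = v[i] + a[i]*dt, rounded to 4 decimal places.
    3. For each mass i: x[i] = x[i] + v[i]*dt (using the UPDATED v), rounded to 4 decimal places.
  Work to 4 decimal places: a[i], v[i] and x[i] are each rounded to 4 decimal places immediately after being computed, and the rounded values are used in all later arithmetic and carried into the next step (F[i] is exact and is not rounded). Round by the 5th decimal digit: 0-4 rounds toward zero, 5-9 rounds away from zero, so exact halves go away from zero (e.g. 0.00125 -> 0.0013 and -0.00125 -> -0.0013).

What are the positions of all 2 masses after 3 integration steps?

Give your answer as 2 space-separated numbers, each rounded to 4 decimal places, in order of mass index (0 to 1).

Answer: 2.8028 7.7383

Derivation:
Step 0: x=[5.0000 6.0000] v=[0.0000 0.0000]
Step 1: x=[4.5000 6.3750] v=[-2.0000 1.5000]
Step 2: x=[3.6719 7.0156] v=[-3.3125 2.5625]
Step 3: x=[2.8028 7.7383] v=[-3.4766 2.8907]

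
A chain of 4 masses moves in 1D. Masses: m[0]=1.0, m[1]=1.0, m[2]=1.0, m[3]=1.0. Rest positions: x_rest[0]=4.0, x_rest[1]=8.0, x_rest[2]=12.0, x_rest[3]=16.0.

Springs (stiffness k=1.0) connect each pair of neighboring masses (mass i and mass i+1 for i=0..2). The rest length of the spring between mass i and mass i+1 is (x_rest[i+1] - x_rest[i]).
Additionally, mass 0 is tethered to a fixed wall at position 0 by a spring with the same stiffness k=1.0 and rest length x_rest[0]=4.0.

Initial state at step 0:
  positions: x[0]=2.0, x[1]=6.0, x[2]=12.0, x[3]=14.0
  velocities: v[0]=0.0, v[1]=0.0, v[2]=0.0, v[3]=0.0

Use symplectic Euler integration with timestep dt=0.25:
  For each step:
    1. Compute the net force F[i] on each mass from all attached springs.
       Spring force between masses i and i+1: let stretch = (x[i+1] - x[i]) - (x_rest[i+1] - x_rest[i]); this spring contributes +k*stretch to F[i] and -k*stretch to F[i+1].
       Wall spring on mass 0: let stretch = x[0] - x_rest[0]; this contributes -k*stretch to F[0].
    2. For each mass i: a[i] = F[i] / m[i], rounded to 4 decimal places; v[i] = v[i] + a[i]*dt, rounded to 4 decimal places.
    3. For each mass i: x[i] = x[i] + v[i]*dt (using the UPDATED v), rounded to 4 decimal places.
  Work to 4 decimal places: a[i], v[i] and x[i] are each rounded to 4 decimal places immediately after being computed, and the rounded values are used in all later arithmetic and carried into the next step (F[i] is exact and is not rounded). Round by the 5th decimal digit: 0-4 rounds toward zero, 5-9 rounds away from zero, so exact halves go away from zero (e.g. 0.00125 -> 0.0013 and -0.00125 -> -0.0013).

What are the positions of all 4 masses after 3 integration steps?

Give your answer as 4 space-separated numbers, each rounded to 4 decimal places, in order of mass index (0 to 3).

Answer: 2.7105 6.6382 10.7256 14.6373

Derivation:
Step 0: x=[2.0000 6.0000 12.0000 14.0000] v=[0.0000 0.0000 0.0000 0.0000]
Step 1: x=[2.1250 6.1250 11.7500 14.1250] v=[0.5000 0.5000 -1.0000 0.5000]
Step 2: x=[2.3672 6.3516 11.2969 14.3516] v=[0.9688 0.9063 -1.8125 0.9063]
Step 3: x=[2.7105 6.6382 10.7256 14.6373] v=[1.3731 1.1465 -2.2852 1.1426]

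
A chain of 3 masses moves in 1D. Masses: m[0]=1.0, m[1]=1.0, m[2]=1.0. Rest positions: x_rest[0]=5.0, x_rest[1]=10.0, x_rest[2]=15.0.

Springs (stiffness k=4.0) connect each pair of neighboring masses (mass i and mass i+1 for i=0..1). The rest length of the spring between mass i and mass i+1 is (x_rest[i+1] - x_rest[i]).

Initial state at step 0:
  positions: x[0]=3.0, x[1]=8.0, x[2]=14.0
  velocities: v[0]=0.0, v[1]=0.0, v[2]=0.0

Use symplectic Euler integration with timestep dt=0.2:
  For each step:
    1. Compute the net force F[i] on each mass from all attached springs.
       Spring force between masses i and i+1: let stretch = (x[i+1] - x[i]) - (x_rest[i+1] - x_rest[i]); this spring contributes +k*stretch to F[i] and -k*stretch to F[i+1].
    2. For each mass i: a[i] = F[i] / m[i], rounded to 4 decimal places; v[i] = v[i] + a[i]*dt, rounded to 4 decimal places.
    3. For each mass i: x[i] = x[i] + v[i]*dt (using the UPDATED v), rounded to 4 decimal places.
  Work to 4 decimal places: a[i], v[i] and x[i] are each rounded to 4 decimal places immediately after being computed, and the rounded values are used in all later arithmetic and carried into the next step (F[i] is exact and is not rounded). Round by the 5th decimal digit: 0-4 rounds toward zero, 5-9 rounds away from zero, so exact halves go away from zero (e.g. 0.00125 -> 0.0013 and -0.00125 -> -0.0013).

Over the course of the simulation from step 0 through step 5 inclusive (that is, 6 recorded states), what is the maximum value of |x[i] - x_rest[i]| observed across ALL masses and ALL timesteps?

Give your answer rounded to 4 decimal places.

Answer: 2.1032

Derivation:
Step 0: x=[3.0000 8.0000 14.0000] v=[0.0000 0.0000 0.0000]
Step 1: x=[3.0000 8.1600 13.8400] v=[0.0000 0.8000 -0.8000]
Step 2: x=[3.0256 8.4032 13.5712] v=[0.1280 1.2160 -1.3440]
Step 3: x=[3.1116 8.6129 13.2755] v=[0.4301 1.0483 -1.4784]
Step 4: x=[3.2778 8.6884 13.0338] v=[0.8311 0.3773 -1.2085]
Step 5: x=[3.5097 8.5934 12.8968] v=[1.1596 -0.4749 -0.6848]
Max displacement = 2.1032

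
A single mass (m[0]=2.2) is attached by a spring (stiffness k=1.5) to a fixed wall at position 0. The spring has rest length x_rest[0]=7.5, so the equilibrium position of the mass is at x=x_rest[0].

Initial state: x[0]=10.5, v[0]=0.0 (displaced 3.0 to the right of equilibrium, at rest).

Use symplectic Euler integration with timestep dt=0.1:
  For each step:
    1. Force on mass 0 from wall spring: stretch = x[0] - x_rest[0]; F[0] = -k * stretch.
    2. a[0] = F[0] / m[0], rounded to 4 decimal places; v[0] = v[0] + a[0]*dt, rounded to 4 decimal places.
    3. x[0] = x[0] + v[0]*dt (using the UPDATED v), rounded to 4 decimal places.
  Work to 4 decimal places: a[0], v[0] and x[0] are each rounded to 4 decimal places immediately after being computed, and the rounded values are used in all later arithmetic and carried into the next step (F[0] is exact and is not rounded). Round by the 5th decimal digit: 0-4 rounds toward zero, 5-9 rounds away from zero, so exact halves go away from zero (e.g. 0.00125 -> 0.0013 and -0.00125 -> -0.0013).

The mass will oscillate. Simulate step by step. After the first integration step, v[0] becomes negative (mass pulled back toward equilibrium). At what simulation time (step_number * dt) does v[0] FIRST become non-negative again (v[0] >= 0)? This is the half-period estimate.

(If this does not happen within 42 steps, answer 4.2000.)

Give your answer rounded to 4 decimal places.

Step 0: x=[10.5000] v=[0.0000]
Step 1: x=[10.4795] v=[-0.2046]
Step 2: x=[10.4387] v=[-0.4078]
Step 3: x=[10.3779] v=[-0.6082]
Step 4: x=[10.2975] v=[-0.8044]
Step 5: x=[10.1980] v=[-0.9951]
Step 6: x=[10.0801] v=[-1.1791]
Step 7: x=[9.9446] v=[-1.3550]
Step 8: x=[9.7924] v=[-1.5217]
Step 9: x=[9.6246] v=[-1.6780]
Step 10: x=[9.4423] v=[-1.8229]
Step 11: x=[9.2468] v=[-1.9553]
Step 12: x=[9.0394] v=[-2.0744]
Step 13: x=[8.8215] v=[-2.1794]
Step 14: x=[8.5946] v=[-2.2695]
Step 15: x=[8.3602] v=[-2.3441]
Step 16: x=[8.1199] v=[-2.4028]
Step 17: x=[7.8754] v=[-2.4451]
Step 18: x=[7.6283] v=[-2.4707]
Step 19: x=[7.3804] v=[-2.4795]
Step 20: x=[7.1333] v=[-2.4714]
Step 21: x=[6.8887] v=[-2.4464]
Step 22: x=[6.6482] v=[-2.4047]
Step 23: x=[6.4135] v=[-2.3466]
Step 24: x=[6.1863] v=[-2.2725]
Step 25: x=[5.9680] v=[-2.1829]
Step 26: x=[5.7602] v=[-2.0785]
Step 27: x=[5.5642] v=[-1.9599]
Step 28: x=[5.3814] v=[-1.8279]
Step 29: x=[5.2131] v=[-1.6835]
Step 30: x=[5.0603] v=[-1.5276]
Step 31: x=[4.9242] v=[-1.3613]
Step 32: x=[4.8056] v=[-1.1857]
Step 33: x=[4.7054] v=[-1.0020]
Step 34: x=[4.6243] v=[-0.8115]
Step 35: x=[4.5628] v=[-0.6154]
Step 36: x=[4.5213] v=[-0.4151]
Step 37: x=[4.5001] v=[-0.2120]
Step 38: x=[4.4994] v=[-0.0075]
Step 39: x=[4.5191] v=[0.1971]
First v>=0 after going negative at step 39, time=3.9000

Answer: 3.9000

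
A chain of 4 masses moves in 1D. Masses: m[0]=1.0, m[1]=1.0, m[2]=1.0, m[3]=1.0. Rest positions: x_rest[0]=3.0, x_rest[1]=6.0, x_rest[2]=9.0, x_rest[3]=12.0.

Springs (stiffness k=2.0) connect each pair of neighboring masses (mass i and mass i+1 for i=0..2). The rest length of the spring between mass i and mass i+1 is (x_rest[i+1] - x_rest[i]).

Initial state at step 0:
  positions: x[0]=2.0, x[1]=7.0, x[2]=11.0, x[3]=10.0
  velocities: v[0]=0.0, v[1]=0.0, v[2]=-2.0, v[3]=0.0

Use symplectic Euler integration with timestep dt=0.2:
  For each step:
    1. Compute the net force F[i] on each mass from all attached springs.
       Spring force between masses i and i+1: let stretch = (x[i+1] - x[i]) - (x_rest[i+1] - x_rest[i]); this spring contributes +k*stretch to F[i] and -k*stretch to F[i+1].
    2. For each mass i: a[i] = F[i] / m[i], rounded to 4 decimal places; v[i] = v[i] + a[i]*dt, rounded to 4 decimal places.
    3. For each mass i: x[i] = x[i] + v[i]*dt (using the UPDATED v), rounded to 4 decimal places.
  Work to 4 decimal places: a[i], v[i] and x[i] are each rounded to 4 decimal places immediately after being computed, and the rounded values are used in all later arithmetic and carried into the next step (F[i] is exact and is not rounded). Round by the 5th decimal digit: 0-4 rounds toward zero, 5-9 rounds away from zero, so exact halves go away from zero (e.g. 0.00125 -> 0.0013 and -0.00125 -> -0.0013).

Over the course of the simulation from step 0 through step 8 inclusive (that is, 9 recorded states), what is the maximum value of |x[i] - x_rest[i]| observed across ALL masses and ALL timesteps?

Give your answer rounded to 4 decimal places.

Answer: 2.8305

Derivation:
Step 0: x=[2.0000 7.0000 11.0000 10.0000] v=[0.0000 0.0000 -2.0000 0.0000]
Step 1: x=[2.1600 6.9200 10.2000 10.3200] v=[0.8000 -0.4000 -4.0000 1.6000]
Step 2: x=[2.4608 6.7216 9.1472 10.8704] v=[1.5040 -0.9920 -5.2640 2.7520]
Step 3: x=[2.8625 6.3764 8.0382 11.5229] v=[2.0083 -1.7261 -5.5450 3.2627]
Step 4: x=[3.3053 5.8830 7.0750 12.1367] v=[2.2139 -2.4669 -4.8158 3.0688]
Step 5: x=[3.7143 5.2788 6.4214 12.5855] v=[2.0450 -3.0212 -3.2679 2.2441]
Step 6: x=[4.0085 4.6408 6.1695 12.7812] v=[1.4708 -3.1900 -1.2593 0.9785]
Step 7: x=[4.1132 4.0745 6.3243 12.6880] v=[0.5237 -2.8314 0.7739 -0.4662]
Step 8: x=[3.9748 3.6913 6.8082 12.3257] v=[-0.6918 -1.9160 2.4195 -1.8117]
Max displacement = 2.8305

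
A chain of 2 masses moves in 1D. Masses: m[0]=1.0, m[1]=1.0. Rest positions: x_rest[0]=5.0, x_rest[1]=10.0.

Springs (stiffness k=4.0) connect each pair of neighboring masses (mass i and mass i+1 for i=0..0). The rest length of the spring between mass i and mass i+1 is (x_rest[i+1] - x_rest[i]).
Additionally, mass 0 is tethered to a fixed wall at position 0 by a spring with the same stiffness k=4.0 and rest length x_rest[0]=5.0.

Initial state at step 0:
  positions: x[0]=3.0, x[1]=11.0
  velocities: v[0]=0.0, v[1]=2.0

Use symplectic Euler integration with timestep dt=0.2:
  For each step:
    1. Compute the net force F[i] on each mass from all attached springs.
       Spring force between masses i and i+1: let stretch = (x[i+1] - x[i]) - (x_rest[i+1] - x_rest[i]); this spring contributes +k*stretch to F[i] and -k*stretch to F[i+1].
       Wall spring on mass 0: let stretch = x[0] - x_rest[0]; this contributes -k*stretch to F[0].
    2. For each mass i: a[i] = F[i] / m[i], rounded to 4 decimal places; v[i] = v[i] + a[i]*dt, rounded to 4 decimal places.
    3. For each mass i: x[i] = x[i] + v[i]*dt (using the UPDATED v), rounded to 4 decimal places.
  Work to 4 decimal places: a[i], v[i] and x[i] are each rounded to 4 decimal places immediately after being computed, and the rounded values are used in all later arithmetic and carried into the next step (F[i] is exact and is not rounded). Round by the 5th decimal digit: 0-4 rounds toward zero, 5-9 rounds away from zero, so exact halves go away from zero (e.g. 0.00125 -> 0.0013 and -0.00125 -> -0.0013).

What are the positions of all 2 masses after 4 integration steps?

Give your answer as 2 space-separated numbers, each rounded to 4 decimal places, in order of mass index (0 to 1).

Step 0: x=[3.0000 11.0000] v=[0.0000 2.0000]
Step 1: x=[3.8000 10.9200] v=[4.0000 -0.4000]
Step 2: x=[5.1312 10.5008] v=[6.6560 -2.0960]
Step 3: x=[6.5005 10.0225] v=[6.8467 -2.3917]
Step 4: x=[7.3933 9.7806] v=[4.4639 -1.2093]

Answer: 7.3933 9.7806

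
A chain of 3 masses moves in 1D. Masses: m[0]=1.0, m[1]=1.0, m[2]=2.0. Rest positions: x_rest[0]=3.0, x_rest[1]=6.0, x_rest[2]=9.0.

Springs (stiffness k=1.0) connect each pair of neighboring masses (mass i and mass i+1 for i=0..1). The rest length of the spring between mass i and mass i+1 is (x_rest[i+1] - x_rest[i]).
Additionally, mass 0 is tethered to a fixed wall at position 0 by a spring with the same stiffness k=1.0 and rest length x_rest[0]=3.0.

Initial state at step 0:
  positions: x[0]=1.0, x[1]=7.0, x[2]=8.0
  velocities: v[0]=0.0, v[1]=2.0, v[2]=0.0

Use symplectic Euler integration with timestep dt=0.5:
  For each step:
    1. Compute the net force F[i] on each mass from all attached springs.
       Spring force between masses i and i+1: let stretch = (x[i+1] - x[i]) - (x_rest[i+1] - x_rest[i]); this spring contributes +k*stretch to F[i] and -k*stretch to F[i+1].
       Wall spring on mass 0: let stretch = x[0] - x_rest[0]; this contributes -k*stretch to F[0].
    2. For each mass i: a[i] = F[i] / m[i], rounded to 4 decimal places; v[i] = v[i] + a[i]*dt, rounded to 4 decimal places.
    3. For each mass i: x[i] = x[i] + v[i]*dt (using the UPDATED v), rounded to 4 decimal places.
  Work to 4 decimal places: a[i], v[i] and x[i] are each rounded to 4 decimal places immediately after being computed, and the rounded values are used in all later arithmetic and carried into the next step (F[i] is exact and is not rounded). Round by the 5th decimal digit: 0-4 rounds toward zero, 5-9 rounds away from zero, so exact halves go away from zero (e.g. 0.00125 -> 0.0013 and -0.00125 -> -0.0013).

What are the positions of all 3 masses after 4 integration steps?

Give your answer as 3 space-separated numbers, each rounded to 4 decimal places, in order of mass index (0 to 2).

Answer: 5.1250 5.4473 9.4445

Derivation:
Step 0: x=[1.0000 7.0000 8.0000] v=[0.0000 2.0000 0.0000]
Step 1: x=[2.2500 6.7500 8.2500] v=[2.5000 -0.5000 0.5000]
Step 2: x=[4.0625 5.7500 8.6875] v=[3.6250 -2.0000 0.8750]
Step 3: x=[5.2813 5.0625 9.1329] v=[2.4375 -1.3750 0.8907]
Step 4: x=[5.1250 5.4473 9.4445] v=[-0.3126 0.7696 0.6231]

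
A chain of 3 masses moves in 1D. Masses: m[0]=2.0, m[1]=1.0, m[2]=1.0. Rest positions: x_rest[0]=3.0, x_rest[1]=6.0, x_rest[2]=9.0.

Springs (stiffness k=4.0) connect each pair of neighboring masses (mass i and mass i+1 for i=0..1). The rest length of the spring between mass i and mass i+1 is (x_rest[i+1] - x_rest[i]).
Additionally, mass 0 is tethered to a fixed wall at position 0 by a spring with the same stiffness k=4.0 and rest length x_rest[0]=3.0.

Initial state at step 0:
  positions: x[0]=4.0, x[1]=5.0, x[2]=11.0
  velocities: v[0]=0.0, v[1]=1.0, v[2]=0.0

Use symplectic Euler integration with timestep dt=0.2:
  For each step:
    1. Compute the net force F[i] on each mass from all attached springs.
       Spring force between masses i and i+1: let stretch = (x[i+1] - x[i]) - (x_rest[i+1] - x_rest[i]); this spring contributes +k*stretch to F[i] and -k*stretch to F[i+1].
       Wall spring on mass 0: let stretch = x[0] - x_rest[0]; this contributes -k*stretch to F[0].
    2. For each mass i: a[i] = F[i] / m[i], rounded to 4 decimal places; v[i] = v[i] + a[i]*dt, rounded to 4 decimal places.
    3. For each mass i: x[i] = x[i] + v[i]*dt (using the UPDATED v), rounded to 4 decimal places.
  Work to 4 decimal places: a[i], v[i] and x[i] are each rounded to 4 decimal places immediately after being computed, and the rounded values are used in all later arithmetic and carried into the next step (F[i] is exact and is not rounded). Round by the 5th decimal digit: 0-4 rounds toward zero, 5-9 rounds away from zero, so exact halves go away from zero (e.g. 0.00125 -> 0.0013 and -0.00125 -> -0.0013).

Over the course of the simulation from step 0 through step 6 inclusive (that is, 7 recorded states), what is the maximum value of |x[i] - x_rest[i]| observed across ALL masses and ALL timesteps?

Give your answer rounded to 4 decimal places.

Answer: 2.8480

Derivation:
Step 0: x=[4.0000 5.0000 11.0000] v=[0.0000 1.0000 0.0000]
Step 1: x=[3.7600 6.0000 10.5200] v=[-1.2000 5.0000 -2.4000]
Step 2: x=[3.3984 7.3648 9.7968] v=[-1.8080 6.8240 -3.6160]
Step 3: x=[3.0822 8.4841 9.1645] v=[-1.5808 5.5965 -3.1616]
Step 4: x=[2.9516 8.8480 8.9033] v=[-0.6529 1.8193 -1.3059]
Step 5: x=[3.0566 8.2773 9.1133] v=[0.5250 -2.8536 1.0499]
Step 6: x=[3.3347 7.0050 9.6695] v=[1.3906 -6.3614 2.7811]
Max displacement = 2.8480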